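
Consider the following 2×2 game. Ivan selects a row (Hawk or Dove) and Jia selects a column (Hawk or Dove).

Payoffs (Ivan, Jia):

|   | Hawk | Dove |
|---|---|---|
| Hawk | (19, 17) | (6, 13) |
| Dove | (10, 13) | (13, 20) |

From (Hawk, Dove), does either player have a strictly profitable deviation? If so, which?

Ivan at (Hawk, Dove) earns 6; deviating to Dove yields 13 — a strict improvement.
Jia earns 13; deviating to Hawk yields 17 — a strict improvement.
Both Ivan and Jia have strictly profitable deviations.

Both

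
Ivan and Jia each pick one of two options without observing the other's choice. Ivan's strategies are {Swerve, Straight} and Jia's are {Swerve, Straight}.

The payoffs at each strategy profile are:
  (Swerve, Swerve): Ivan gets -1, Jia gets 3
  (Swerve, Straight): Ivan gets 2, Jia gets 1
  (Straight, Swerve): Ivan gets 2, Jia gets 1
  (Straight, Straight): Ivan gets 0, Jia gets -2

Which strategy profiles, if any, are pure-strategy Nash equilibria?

(Straight, Swerve)

(Swerve, Swerve): Ivan prefers Straight (2 > -1) — not an equilibrium.
(Swerve, Straight): Jia prefers Swerve (3 > 1) — not an equilibrium.
(Straight, Swerve): Ivan gets 2 ≥ -1 from Swerve, and Jia gets 1 ≥ -2 from Straight — Nash equilibrium.
(Straight, Straight): Ivan prefers Swerve (2 > 0); Jia prefers Swerve (1 > -2) — not an equilibrium.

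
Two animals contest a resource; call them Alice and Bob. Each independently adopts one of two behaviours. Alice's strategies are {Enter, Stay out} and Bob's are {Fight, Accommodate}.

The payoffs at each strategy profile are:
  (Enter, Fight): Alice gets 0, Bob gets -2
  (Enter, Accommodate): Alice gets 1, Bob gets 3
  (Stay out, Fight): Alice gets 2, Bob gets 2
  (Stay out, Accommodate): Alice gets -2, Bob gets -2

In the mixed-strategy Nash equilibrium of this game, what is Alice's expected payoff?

First find q, the probability Bob plays Fight, from Alice's indifference between Enter and Stay out: (1−q) = 2q − 2(1−q), giving q = 3/5.
Since Alice is indifferent in equilibrium, Alice's expected payoff equals the payoff from either row against (3/5, 2/5). Using Enter: (2/5) = 2/5.

2/5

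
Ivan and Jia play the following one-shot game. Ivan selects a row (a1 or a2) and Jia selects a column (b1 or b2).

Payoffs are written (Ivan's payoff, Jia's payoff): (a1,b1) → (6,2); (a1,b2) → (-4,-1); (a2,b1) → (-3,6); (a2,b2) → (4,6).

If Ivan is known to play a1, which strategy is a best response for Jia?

b1

Against a1, Jia earns 2 from b1 and -1 from b2.
So b1 is the best response.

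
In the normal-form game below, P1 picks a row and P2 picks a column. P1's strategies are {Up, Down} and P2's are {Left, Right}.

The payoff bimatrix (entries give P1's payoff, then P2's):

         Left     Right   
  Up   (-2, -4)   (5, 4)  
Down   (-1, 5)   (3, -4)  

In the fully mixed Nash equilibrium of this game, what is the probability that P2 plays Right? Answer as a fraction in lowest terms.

1/3

Let q be the probability that P2 plays Left. In a completely mixed equilibrium, P1 must be indifferent between Up and Down.
P1's expected payoff from Up is −2q + 5(1−q); from Down it is −q + 3(1−q).
Setting these equal: −7q + 5 = −4q + 3, so q = 2/3.
Therefore P2 plays Right with probability 1 − 2/3 = 1/3.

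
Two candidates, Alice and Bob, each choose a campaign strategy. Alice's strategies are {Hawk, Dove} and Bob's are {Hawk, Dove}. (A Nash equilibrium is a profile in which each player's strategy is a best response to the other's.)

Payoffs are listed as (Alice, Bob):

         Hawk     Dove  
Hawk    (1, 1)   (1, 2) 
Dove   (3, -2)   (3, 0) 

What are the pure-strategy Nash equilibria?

(Dove, Dove)

(Hawk, Hawk): Alice prefers Dove (3 > 1); Bob prefers Dove (2 > 1) — not an equilibrium.
(Hawk, Dove): Alice prefers Dove (3 > 1) — not an equilibrium.
(Dove, Hawk): Bob prefers Dove (0 > -2) — not an equilibrium.
(Dove, Dove): Alice gets 3 ≥ 1 from Hawk, and Bob gets 0 ≥ -2 from Hawk — Nash equilibrium.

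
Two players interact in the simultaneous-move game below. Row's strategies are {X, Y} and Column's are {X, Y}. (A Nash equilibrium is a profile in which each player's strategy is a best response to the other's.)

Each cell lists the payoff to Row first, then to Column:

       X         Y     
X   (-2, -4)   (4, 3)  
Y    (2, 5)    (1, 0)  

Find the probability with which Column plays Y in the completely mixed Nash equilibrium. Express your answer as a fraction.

Let q be the probability that Column plays X. In a completely mixed equilibrium, Row must be indifferent between X and Y.
Row's expected payoff from X is −2q + 4(1−q); from Y it is 2q + (1−q).
Setting these equal: −6q + 4 = q + 1, so q = 3/7.
Therefore Column plays Y with probability 1 − 3/7 = 4/7.

4/7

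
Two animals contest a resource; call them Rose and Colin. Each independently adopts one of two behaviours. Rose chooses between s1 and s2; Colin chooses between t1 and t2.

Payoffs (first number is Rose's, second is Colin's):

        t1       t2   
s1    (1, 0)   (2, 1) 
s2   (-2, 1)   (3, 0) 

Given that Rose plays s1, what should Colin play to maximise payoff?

t2

Against s1, Colin earns 0 from t1 and 1 from t2.
So t2 is the best response.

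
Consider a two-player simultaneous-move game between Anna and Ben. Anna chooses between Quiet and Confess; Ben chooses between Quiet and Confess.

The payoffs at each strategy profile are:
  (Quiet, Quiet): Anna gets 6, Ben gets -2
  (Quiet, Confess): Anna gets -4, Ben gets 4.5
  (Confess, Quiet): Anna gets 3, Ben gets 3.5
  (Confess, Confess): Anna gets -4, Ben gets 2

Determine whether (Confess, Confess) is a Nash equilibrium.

No

At (Confess, Confess), Anna earns -4; switching to Quiet would give -4, so Anna has no profitable deviation.
Ben earns 2; switching to Quiet would give 3.5, so Ben would deviate.
Since at least one player can profitably deviate, this is not a Nash equilibrium.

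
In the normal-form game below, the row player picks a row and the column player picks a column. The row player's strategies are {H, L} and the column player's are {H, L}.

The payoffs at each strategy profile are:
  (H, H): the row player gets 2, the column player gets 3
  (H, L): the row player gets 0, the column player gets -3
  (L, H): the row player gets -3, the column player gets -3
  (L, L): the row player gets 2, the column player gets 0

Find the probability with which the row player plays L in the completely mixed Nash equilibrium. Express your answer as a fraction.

Let p be the probability that the row player plays H. In a completely mixed equilibrium, the column player must be indifferent between H and L.
The column player's expected payoff from H is 3p − 3(1−p); from L it is −3p.
Setting these equal: 6p − 3 = −3p, so p = 1/3.
Therefore the row player plays L with probability 1 − 1/3 = 2/3.

2/3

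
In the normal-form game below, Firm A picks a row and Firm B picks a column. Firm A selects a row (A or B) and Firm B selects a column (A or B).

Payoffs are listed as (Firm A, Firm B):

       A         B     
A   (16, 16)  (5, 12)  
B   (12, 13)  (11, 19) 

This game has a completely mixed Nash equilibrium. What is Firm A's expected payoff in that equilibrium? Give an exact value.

First find q, the probability Firm B plays A, from Firm A's indifference between A and B: 16q + 5(1−q) = 12q + 11(1−q), giving q = 3/5.
Since Firm A is indifferent in equilibrium, Firm A's expected payoff equals the payoff from either row against (3/5, 2/5). Using A: 16(3/5) + 5(2/5) = 58/5.

58/5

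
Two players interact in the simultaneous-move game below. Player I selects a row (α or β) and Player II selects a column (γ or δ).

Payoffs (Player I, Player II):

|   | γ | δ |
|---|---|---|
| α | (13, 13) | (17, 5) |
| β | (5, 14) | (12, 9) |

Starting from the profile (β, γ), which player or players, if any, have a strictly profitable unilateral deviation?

Player I

Player I at (β, γ) earns 5; deviating to α yields 13 — a strict improvement.
Player II earns 14; deviating to δ yields 9 — not better.
Only Player I has a strictly profitable deviation.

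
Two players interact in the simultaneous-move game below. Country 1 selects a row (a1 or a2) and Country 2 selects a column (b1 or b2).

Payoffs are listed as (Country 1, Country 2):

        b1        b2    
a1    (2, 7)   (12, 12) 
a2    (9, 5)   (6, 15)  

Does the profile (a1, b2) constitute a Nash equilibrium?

At (a1, b2), Country 1 earns 12; switching to a2 would give 6, so Country 1 has no profitable deviation.
Country 2 earns 12; switching to b1 would give 7, so Country 2 has no profitable deviation.
Neither player can gain by a unilateral deviation, so this profile is a Nash equilibrium.

Yes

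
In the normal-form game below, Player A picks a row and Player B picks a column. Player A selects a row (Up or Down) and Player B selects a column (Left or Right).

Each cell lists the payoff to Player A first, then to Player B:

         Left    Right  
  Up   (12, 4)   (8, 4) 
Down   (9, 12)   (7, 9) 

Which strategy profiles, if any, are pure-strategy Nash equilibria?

(Up, Left) and (Up, Right)

(Up, Left): Player A gets 12 ≥ 9 from Down, and Player B gets 4 ≥ 4 from Right — Nash equilibrium.
(Up, Right): Player A gets 8 ≥ 7 from Down, and Player B gets 4 ≥ 4 from Left — Nash equilibrium.
(Down, Left): Player A prefers Up (12 > 9) — not an equilibrium.
(Down, Right): Player A prefers Up (8 > 7); Player B prefers Left (12 > 9) — not an equilibrium.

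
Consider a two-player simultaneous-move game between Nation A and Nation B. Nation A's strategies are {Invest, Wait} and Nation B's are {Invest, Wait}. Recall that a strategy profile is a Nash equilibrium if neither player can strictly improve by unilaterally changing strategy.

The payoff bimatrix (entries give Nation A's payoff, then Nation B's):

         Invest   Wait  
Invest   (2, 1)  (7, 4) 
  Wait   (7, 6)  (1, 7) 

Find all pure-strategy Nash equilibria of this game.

(Invest, Invest): Nation A prefers Wait (7 > 2); Nation B prefers Wait (4 > 1) — not an equilibrium.
(Invest, Wait): Nation A gets 7 ≥ 1 from Wait, and Nation B gets 4 ≥ 1 from Invest — Nash equilibrium.
(Wait, Invest): Nation B prefers Wait (7 > 6) — not an equilibrium.
(Wait, Wait): Nation A prefers Invest (7 > 1) — not an equilibrium.

(Invest, Wait)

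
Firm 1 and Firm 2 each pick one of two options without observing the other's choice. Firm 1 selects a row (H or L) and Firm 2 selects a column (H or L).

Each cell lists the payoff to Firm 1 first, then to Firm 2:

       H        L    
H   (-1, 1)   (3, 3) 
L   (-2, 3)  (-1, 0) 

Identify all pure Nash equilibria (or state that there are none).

(H, H): Firm 2 prefers L (3 > 1) — not an equilibrium.
(H, L): Firm 1 gets 3 ≥ -1 from L, and Firm 2 gets 3 ≥ 1 from H — Nash equilibrium.
(L, H): Firm 1 prefers H (-1 > -2) — not an equilibrium.
(L, L): Firm 1 prefers H (3 > -1); Firm 2 prefers H (3 > 0) — not an equilibrium.

(H, L)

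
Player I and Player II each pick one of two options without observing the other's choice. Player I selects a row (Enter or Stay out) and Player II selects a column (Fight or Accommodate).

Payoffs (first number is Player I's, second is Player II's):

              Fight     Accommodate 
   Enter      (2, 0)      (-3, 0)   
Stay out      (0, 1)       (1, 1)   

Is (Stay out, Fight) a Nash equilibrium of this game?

At (Stay out, Fight), Player I earns 0; switching to Enter would give 2, so Player I would deviate.
Player II earns 1; switching to Accommodate would give 1, so Player II has no profitable deviation.
Since at least one player can profitably deviate, this is not a Nash equilibrium.

No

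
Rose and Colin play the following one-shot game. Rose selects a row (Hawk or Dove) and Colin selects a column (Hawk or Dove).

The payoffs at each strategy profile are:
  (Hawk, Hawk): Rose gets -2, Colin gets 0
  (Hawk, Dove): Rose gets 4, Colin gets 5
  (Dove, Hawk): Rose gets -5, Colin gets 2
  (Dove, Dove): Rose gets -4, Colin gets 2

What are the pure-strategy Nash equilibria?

(Hawk, Hawk): Colin prefers Dove (5 > 0) — not an equilibrium.
(Hawk, Dove): Rose gets 4 ≥ -4 from Dove, and Colin gets 5 ≥ 0 from Hawk — Nash equilibrium.
(Dove, Hawk): Rose prefers Hawk (-2 > -5) — not an equilibrium.
(Dove, Dove): Rose prefers Hawk (4 > -4) — not an equilibrium.

(Hawk, Dove)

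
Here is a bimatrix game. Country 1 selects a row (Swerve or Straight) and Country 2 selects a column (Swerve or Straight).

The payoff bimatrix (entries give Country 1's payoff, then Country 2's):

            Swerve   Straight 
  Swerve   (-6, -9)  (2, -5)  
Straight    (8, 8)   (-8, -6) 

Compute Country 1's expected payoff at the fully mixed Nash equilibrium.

First find q, the probability Country 2 plays Swerve, from Country 1's indifference between Swerve and Straight: −6q + 2(1−q) = 8q − 8(1−q), giving q = 5/12.
Since Country 1 is indifferent in equilibrium, Country 1's expected payoff equals the payoff from either row against (5/12, 7/12). Using Swerve: −6(5/12) + 2(7/12) = -4/3.

-4/3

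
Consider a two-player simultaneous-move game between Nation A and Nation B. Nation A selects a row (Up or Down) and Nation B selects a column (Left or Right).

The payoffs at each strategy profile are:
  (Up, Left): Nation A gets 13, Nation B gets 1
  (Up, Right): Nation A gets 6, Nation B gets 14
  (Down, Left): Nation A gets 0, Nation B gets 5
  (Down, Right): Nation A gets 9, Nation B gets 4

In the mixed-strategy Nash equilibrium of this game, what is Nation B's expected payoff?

33/7

First find p, the probability Nation A plays Up, from Nation B's indifference between Left and Right: p + 5(1−p) = 14p + 4(1−p), giving p = 1/14.
Since Nation B is indifferent in equilibrium, Nation B's expected payoff equals the payoff from either column against (1/14, 13/14). Using Left: (1/14) + 5(13/14) = 33/7.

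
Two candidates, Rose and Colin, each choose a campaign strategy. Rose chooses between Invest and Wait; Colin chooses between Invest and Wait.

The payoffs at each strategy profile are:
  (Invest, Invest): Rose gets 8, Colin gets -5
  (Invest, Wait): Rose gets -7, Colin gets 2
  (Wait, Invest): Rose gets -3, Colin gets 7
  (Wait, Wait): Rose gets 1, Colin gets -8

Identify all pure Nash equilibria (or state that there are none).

(Invest, Invest): Colin prefers Wait (2 > -5) — not an equilibrium.
(Invest, Wait): Rose prefers Wait (1 > -7) — not an equilibrium.
(Wait, Invest): Rose prefers Invest (8 > -3) — not an equilibrium.
(Wait, Wait): Colin prefers Invest (7 > -8) — not an equilibrium.

none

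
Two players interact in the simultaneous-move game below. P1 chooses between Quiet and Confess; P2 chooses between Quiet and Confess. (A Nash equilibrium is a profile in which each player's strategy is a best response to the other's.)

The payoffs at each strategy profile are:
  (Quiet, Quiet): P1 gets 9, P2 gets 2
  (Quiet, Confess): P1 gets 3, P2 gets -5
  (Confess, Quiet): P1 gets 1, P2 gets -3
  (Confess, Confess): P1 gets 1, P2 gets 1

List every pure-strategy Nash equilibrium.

(Quiet, Quiet)

(Quiet, Quiet): P1 gets 9 ≥ 1 from Confess, and P2 gets 2 ≥ -5 from Confess — Nash equilibrium.
(Quiet, Confess): P2 prefers Quiet (2 > -5) — not an equilibrium.
(Confess, Quiet): P1 prefers Quiet (9 > 1); P2 prefers Confess (1 > -3) — not an equilibrium.
(Confess, Confess): P1 prefers Quiet (3 > 1) — not an equilibrium.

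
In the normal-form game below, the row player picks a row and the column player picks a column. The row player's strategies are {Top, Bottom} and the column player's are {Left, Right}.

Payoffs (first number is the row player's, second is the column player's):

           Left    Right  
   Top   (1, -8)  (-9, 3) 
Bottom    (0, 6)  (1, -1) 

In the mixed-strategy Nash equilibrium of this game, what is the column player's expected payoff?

First find x, the probability the row player plays Top, from the column player's indifference between Left and Right: −8x + 6(1−x) = 3x − (1−x), giving x = 7/18.
Since the column player is indifferent in equilibrium, the column player's expected payoff equals the payoff from either column against (7/18, 11/18). Using Left: −8(7/18) + 6(11/18) = 5/9.

5/9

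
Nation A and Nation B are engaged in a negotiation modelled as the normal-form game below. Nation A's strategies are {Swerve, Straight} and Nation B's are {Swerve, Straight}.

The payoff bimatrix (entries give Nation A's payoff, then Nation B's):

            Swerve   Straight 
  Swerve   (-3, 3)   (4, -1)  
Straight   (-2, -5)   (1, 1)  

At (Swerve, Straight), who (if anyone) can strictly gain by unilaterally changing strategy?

Nation B

Nation A at (Swerve, Straight) earns 4; deviating to Straight yields 1 — not better.
Nation B earns -1; deviating to Swerve yields 3 — a strict improvement.
Only Nation B has a strictly profitable deviation.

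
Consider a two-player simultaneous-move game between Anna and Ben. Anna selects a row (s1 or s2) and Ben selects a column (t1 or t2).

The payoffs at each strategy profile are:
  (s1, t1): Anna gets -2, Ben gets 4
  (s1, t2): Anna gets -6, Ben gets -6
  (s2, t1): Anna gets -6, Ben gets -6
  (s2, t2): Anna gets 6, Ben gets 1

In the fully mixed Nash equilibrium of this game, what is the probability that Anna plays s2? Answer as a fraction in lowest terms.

Let x be the probability that Anna plays s1. In a completely mixed equilibrium, Ben must be indifferent between t1 and t2.
Ben's expected payoff from t1 is 4x − 6(1−x); from t2 it is −6x + (1−x).
Setting these equal: 10x − 6 = −7x + 1, so x = 7/17.
Therefore Anna plays s2 with probability 1 − 7/17 = 10/17.

10/17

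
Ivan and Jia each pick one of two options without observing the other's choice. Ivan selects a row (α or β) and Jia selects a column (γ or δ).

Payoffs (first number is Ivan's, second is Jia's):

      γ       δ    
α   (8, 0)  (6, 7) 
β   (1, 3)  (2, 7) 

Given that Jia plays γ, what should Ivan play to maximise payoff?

Against γ, Ivan earns 8 from α and 1 from β.
So α is the best response.

α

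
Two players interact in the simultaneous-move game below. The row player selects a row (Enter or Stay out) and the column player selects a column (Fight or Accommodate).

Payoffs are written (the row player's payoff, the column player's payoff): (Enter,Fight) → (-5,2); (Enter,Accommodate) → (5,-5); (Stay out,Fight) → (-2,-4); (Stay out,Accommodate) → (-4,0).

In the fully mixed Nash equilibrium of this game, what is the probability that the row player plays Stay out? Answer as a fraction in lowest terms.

Let r be the probability that the row player plays Enter. In a completely mixed equilibrium, the column player must be indifferent between Fight and Accommodate.
The column player's expected payoff from Fight is 2r − 4(1−r); from Accommodate it is −5r.
Setting these equal: 6r − 4 = −5r, so r = 4/11.
Therefore the row player plays Stay out with probability 1 − 4/11 = 7/11.

7/11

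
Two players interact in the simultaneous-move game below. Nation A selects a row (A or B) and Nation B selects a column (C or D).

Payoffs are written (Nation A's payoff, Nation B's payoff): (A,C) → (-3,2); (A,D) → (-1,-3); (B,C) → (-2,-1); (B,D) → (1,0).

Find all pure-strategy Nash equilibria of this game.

(B, D)

(A, C): Nation A prefers B (-2 > -3) — not an equilibrium.
(A, D): Nation A prefers B (1 > -1); Nation B prefers C (2 > -3) — not an equilibrium.
(B, C): Nation B prefers D (0 > -1) — not an equilibrium.
(B, D): Nation A gets 1 ≥ -1 from A, and Nation B gets 0 ≥ -1 from C — Nash equilibrium.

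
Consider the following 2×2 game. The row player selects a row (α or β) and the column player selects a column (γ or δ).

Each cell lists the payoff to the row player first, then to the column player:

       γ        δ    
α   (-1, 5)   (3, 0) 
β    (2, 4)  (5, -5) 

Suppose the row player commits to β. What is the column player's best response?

Against β, the column player earns 4 from γ and -5 from δ.
So γ is the best response.

γ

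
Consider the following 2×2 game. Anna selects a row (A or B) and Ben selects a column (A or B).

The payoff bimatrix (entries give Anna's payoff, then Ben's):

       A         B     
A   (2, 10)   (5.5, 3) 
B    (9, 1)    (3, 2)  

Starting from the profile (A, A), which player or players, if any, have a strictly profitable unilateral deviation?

Anna at (A, A) earns 2; deviating to B yields 9 — a strict improvement.
Ben earns 10; deviating to B yields 3 — not better.
Only Anna has a strictly profitable deviation.

Anna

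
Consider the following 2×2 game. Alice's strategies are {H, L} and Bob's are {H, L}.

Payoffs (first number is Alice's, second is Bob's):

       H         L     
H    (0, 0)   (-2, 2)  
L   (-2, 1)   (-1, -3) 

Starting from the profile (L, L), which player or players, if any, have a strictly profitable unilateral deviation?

Alice at (L, L) earns -1; deviating to H yields -2 — not better.
Bob earns -3; deviating to H yields 1 — a strict improvement.
Only Bob has a strictly profitable deviation.

Bob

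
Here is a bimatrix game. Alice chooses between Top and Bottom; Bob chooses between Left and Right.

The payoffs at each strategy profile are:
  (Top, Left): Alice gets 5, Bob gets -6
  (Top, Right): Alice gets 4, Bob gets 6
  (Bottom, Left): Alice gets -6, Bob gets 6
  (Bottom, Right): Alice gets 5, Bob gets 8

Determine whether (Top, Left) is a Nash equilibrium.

No

At (Top, Left), Alice earns 5; switching to Bottom would give -6, so Alice has no profitable deviation.
Bob earns -6; switching to Right would give 6, so Bob would deviate.
Since at least one player can profitably deviate, this is not a Nash equilibrium.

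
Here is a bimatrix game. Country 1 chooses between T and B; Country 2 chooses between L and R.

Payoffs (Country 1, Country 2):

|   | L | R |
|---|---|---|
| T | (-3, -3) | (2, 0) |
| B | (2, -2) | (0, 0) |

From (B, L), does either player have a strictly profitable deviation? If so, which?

Country 2

Country 1 at (B, L) earns 2; deviating to T yields -3 — not better.
Country 2 earns -2; deviating to R yields 0 — a strict improvement.
Only Country 2 has a strictly profitable deviation.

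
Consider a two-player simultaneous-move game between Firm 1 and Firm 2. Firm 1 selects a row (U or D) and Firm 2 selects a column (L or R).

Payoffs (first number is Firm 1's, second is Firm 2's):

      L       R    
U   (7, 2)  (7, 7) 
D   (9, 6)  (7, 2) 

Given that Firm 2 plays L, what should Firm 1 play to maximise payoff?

D

Against L, Firm 1 earns 7 from U and 9 from D.
So D is the best response.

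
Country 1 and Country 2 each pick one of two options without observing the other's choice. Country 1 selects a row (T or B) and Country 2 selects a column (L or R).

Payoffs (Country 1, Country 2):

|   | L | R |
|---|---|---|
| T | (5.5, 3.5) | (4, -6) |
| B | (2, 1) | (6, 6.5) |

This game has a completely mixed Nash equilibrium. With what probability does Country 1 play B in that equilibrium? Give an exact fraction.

Let r be the probability that Country 1 plays T. In a completely mixed equilibrium, Country 2 must be indifferent between L and R.
Country 2's expected payoff from L is 3.5r + (1−r); from R it is −6r + 6.5(1−r).
Setting these equal: 2.5r + 1 = −12.5r + 6.5, so r = 11/30.
Therefore Country 1 plays B with probability 1 − 11/30 = 19/30.

19/30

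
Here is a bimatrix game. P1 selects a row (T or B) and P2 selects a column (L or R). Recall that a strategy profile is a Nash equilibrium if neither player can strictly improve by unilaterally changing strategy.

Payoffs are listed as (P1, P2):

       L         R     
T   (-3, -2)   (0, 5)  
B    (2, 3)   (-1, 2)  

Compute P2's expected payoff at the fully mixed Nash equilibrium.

19/8

First find x, the probability P1 plays T, from P2's indifference between L and R: −2x + 3(1−x) = 5x + 2(1−x), giving x = 1/8.
Since P2 is indifferent in equilibrium, P2's expected payoff equals the payoff from either column against (1/8, 7/8). Using L: −2(1/8) + 3(7/8) = 19/8.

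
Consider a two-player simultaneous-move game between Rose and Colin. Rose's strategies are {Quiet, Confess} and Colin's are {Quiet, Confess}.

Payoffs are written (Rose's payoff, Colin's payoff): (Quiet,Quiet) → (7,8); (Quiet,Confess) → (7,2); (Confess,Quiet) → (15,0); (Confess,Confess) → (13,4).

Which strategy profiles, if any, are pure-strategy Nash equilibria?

(Quiet, Quiet): Rose prefers Confess (15 > 7) — not an equilibrium.
(Quiet, Confess): Rose prefers Confess (13 > 7); Colin prefers Quiet (8 > 2) — not an equilibrium.
(Confess, Quiet): Colin prefers Confess (4 > 0) — not an equilibrium.
(Confess, Confess): Rose gets 13 ≥ 7 from Quiet, and Colin gets 4 ≥ 0 from Quiet — Nash equilibrium.

(Confess, Confess)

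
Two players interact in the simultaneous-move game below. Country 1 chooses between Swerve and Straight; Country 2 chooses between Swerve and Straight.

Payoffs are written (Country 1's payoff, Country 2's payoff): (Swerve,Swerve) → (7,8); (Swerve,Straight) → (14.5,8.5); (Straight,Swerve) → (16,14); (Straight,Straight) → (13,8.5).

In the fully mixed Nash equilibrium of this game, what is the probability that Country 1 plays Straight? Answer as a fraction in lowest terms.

1/12

Let p be the probability that Country 1 plays Swerve. In a completely mixed equilibrium, Country 2 must be indifferent between Swerve and Straight.
Country 2's expected payoff from Swerve is 8p + 14(1−p); from Straight it is 8.5p + 8.5(1−p).
Setting these equal: −6p + 14 = 8.5, so p = 11/12.
Therefore Country 1 plays Straight with probability 1 − 11/12 = 1/12.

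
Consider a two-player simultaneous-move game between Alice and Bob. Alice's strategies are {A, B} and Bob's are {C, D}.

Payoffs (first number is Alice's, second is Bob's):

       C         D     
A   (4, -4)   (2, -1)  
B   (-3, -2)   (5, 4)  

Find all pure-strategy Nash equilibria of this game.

(B, D)

(A, C): Bob prefers D (-1 > -4) — not an equilibrium.
(A, D): Alice prefers B (5 > 2) — not an equilibrium.
(B, C): Alice prefers A (4 > -3); Bob prefers D (4 > -2) — not an equilibrium.
(B, D): Alice gets 5 ≥ 2 from A, and Bob gets 4 ≥ -2 from C — Nash equilibrium.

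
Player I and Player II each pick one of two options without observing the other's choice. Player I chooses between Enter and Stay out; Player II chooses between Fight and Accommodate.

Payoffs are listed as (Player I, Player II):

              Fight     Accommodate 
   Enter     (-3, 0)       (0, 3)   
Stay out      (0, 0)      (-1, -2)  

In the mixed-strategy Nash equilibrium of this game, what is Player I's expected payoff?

First find y, the probability Player II plays Fight, from Player I's indifference between Enter and Stay out: −3y = −(1−y), giving y = 1/4.
Since Player I is indifferent in equilibrium, Player I's expected payoff equals the payoff from either row against (1/4, 3/4). Using Enter: −3(1/4) = -3/4.

-3/4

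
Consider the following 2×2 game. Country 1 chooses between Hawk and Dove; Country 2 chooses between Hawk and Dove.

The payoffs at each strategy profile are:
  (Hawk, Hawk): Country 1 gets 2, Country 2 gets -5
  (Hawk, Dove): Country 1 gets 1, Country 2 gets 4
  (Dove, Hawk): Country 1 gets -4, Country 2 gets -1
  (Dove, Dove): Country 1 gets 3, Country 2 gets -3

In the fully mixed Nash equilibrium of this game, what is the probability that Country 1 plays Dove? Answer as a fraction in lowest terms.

9/11

Let r be the probability that Country 1 plays Hawk. In a completely mixed equilibrium, Country 2 must be indifferent between Hawk and Dove.
Country 2's expected payoff from Hawk is −5r − (1−r); from Dove it is 4r − 3(1−r).
Setting these equal: −4r − 1 = 7r − 3, so r = 2/11.
Therefore Country 1 plays Dove with probability 1 − 2/11 = 9/11.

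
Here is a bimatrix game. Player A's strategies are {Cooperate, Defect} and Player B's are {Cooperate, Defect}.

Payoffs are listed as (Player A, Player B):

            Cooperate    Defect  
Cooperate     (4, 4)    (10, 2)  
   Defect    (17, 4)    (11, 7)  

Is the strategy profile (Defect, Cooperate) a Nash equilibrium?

No

At (Defect, Cooperate), Player A earns 17; switching to Cooperate would give 4, so Player A has no profitable deviation.
Player B earns 4; switching to Defect would give 7, so Player B would deviate.
Since at least one player can profitably deviate, this is not a Nash equilibrium.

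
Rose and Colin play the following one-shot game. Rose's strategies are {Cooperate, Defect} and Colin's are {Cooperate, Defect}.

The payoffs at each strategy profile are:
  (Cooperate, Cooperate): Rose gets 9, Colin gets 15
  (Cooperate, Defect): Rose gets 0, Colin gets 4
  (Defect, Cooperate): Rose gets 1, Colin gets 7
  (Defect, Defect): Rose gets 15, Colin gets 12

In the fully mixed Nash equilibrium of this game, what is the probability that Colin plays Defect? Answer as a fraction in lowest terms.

8/23

Let q be the probability that Colin plays Cooperate. In a completely mixed equilibrium, Rose must be indifferent between Cooperate and Defect.
Rose's expected payoff from Cooperate is 9q; from Defect it is q + 15(1−q).
Setting these equal: 9q = −14q + 15, so q = 15/23.
Therefore Colin plays Defect with probability 1 − 15/23 = 8/23.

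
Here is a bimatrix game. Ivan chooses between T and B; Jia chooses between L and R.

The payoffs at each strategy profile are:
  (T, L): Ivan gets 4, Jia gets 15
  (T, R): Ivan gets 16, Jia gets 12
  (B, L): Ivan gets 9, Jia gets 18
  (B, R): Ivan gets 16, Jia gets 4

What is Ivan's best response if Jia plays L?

Against L, Ivan earns 4 from T and 9 from B.
So B is the best response.

B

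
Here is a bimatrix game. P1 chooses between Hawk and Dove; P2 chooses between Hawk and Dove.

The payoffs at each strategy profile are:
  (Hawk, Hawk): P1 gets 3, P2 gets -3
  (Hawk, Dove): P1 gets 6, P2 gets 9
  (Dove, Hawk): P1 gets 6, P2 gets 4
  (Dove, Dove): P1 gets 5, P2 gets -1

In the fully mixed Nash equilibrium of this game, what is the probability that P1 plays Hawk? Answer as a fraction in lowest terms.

Let r be the probability that P1 plays Hawk. In a completely mixed equilibrium, P2 must be indifferent between Hawk and Dove.
P2's expected payoff from Hawk is −3r + 4(1−r); from Dove it is 9r − (1−r).
Setting these equal: −7r + 4 = 10r − 1, so r = 5/17.

5/17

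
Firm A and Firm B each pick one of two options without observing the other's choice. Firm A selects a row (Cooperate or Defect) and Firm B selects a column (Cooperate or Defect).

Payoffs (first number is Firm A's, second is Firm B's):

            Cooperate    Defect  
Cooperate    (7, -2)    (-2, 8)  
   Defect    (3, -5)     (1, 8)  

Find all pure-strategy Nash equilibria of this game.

(Cooperate, Cooperate): Firm B prefers Defect (8 > -2) — not an equilibrium.
(Cooperate, Defect): Firm A prefers Defect (1 > -2) — not an equilibrium.
(Defect, Cooperate): Firm A prefers Cooperate (7 > 3); Firm B prefers Defect (8 > -5) — not an equilibrium.
(Defect, Defect): Firm A gets 1 ≥ -2 from Cooperate, and Firm B gets 8 ≥ -5 from Cooperate — Nash equilibrium.

(Defect, Defect)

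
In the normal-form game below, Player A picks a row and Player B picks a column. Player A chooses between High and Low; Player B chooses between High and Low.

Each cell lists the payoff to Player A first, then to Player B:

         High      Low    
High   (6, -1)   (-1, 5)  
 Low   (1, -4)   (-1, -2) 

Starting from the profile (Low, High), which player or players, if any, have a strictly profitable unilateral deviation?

Both

Player A at (Low, High) earns 1; deviating to High yields 6 — a strict improvement.
Player B earns -4; deviating to Low yields -2 — a strict improvement.
Both Player A and Player B have strictly profitable deviations.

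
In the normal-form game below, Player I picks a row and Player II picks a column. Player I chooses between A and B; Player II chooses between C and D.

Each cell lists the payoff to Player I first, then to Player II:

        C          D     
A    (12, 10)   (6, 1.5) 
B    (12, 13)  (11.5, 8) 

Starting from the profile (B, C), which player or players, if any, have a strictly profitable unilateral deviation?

Player I at (B, C) earns 12; deviating to A yields 12 — not better.
Player II earns 13; deviating to D yields 8 — not better.
Neither player can strictly improve; the profile is a Nash equilibrium.

Neither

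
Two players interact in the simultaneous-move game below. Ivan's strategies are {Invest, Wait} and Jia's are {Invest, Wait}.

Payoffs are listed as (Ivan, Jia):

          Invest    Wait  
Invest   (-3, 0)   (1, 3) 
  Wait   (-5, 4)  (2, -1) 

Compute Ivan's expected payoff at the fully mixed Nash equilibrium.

First find q, the probability Jia plays Invest, from Ivan's indifference between Invest and Wait: −3q + (1−q) = −5q + 2(1−q), giving q = 1/3.
Since Ivan is indifferent in equilibrium, Ivan's expected payoff equals the payoff from either row against (1/3, 2/3). Using Invest: −3(1/3) + (2/3) = -1/3.

-1/3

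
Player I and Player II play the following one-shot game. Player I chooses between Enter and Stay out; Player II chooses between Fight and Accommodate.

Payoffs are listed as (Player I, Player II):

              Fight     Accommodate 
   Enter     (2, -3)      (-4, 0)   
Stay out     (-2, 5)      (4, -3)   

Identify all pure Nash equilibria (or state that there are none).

(Enter, Fight): Player II prefers Accommodate (0 > -3) — not an equilibrium.
(Enter, Accommodate): Player I prefers Stay out (4 > -4) — not an equilibrium.
(Stay out, Fight): Player I prefers Enter (2 > -2) — not an equilibrium.
(Stay out, Accommodate): Player II prefers Fight (5 > -3) — not an equilibrium.

none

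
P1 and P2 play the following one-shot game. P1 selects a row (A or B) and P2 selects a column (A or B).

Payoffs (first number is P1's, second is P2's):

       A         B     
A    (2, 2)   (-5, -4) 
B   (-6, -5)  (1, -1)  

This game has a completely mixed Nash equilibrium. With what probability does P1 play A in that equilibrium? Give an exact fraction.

Let r be the probability that P1 plays A. In a completely mixed equilibrium, P2 must be indifferent between A and B.
P2's expected payoff from A is 2r − 5(1−r); from B it is −4r − (1−r).
Setting these equal: 7r − 5 = −3r − 1, so r = 2/5.

2/5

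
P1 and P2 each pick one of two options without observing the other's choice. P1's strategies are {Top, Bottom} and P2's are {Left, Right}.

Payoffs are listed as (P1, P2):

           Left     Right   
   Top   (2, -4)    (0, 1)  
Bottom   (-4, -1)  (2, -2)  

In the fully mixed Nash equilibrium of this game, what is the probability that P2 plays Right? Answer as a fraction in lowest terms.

3/4

Let y be the probability that P2 plays Left. In a completely mixed equilibrium, P1 must be indifferent between Top and Bottom.
P1's expected payoff from Top is 2y; from Bottom it is −4y + 2(1−y).
Setting these equal: 2y = −6y + 2, so y = 1/4.
Therefore P2 plays Right with probability 1 − 1/4 = 3/4.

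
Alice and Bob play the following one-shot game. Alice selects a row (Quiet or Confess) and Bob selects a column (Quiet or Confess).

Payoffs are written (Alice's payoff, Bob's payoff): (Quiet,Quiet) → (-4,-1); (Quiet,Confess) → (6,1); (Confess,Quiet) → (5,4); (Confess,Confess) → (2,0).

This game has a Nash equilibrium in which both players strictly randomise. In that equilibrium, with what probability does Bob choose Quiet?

Let y be the probability that Bob plays Quiet. In a completely mixed equilibrium, Alice must be indifferent between Quiet and Confess.
Alice's expected payoff from Quiet is −4y + 6(1−y); from Confess it is 5y + 2(1−y).
Setting these equal: −10y + 6 = 3y + 2, so y = 4/13.

4/13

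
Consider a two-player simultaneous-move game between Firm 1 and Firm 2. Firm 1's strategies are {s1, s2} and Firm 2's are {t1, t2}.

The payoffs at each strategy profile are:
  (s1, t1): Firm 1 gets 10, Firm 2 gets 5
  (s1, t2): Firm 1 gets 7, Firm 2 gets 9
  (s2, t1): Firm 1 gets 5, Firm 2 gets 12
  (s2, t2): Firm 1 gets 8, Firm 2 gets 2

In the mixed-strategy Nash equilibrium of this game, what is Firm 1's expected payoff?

15/2

First find q, the probability Firm 2 plays t1, from Firm 1's indifference between s1 and s2: 10q + 7(1−q) = 5q + 8(1−q), giving q = 1/6.
Since Firm 1 is indifferent in equilibrium, Firm 1's expected payoff equals the payoff from either row against (1/6, 5/6). Using s1: 10(1/6) + 7(5/6) = 15/2.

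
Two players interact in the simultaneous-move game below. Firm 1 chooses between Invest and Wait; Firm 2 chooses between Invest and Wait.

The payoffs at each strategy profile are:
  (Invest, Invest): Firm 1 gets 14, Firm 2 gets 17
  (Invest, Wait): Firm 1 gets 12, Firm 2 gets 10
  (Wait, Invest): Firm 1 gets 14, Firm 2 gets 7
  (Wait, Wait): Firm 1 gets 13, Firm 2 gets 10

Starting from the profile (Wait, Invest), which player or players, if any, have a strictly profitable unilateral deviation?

Firm 2

Firm 1 at (Wait, Invest) earns 14; deviating to Invest yields 14 — not better.
Firm 2 earns 7; deviating to Wait yields 10 — a strict improvement.
Only Firm 2 has a strictly profitable deviation.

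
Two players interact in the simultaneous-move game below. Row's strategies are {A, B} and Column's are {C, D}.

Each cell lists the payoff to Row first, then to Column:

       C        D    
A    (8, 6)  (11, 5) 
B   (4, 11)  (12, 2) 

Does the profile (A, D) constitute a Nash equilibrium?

At (A, D), Row earns 11; switching to B would give 12, so Row would deviate.
Column earns 5; switching to C would give 6, so Column would deviate.
Since at least one player can profitably deviate, this is not a Nash equilibrium.

No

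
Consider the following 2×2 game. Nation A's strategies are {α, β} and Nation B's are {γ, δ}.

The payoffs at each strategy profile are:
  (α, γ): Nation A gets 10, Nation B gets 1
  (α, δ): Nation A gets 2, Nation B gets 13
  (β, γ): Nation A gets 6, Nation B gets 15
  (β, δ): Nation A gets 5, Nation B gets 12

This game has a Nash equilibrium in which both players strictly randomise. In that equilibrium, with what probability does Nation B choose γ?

3/7

Let q be the probability that Nation B plays γ. In a completely mixed equilibrium, Nation A must be indifferent between α and β.
Nation A's expected payoff from α is 10q + 2(1−q); from β it is 6q + 5(1−q).
Setting these equal: 8q + 2 = q + 5, so q = 3/7.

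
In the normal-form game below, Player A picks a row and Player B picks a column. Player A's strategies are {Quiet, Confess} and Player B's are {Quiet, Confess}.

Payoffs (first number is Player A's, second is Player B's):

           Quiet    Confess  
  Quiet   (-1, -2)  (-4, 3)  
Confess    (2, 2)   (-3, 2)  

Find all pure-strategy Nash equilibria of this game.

(Quiet, Quiet): Player A prefers Confess (2 > -1); Player B prefers Confess (3 > -2) — not an equilibrium.
(Quiet, Confess): Player A prefers Confess (-3 > -4) — not an equilibrium.
(Confess, Quiet): Player A gets 2 ≥ -1 from Quiet, and Player B gets 2 ≥ 2 from Confess — Nash equilibrium.
(Confess, Confess): Player A gets -3 ≥ -4 from Quiet, and Player B gets 2 ≥ 2 from Quiet — Nash equilibrium.

(Confess, Quiet) and (Confess, Confess)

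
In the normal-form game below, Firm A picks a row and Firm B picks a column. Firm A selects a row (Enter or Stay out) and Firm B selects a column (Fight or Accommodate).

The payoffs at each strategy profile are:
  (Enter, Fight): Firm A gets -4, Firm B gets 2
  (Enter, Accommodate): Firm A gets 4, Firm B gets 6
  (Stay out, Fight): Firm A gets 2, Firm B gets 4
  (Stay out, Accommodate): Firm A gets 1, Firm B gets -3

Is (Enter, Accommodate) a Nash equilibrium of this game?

At (Enter, Accommodate), Firm A earns 4; switching to Stay out would give 1, so Firm A has no profitable deviation.
Firm B earns 6; switching to Fight would give 2, so Firm B has no profitable deviation.
Neither player can gain by a unilateral deviation, so this profile is a Nash equilibrium.

Yes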